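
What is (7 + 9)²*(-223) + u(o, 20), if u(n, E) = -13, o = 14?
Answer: -57101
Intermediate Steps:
(7 + 9)²*(-223) + u(o, 20) = (7 + 9)²*(-223) - 13 = 16²*(-223) - 13 = 256*(-223) - 13 = -57088 - 13 = -57101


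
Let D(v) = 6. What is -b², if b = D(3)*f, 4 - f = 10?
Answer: -1296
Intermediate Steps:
f = -6 (f = 4 - 1*10 = 4 - 10 = -6)
b = -36 (b = 6*(-6) = -36)
-b² = -1*(-36)² = -1*1296 = -1296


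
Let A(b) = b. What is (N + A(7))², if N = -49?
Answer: 1764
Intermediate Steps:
(N + A(7))² = (-49 + 7)² = (-42)² = 1764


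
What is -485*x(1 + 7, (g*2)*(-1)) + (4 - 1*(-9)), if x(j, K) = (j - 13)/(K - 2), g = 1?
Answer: -2373/4 ≈ -593.25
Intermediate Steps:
x(j, K) = (-13 + j)/(-2 + K)
-485*x(1 + 7, (g*2)*(-1)) + (4 - 1*(-9)) = -485*(-13 + (1 + 7))/(-2 + (1*2)*(-1)) + (4 - 1*(-9)) = -485*(-13 + 8)/(-2 + 2*(-1)) + (4 + 9) = -485*(-5)/(-2 - 2) + 13 = -485*(-5)/(-4) + 13 = -(-485)*(-5)/4 + 13 = -485*5/4 + 13 = -2425/4 + 13 = -2373/4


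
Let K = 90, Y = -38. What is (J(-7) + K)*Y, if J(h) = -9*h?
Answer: -5814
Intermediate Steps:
(J(-7) + K)*Y = (-9*(-7) + 90)*(-38) = (63 + 90)*(-38) = 153*(-38) = -5814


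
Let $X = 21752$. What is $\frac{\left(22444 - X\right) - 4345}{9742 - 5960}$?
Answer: $- \frac{3653}{3782} \approx -0.96589$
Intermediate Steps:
$\frac{\left(22444 - X\right) - 4345}{9742 - 5960} = \frac{\left(22444 - 21752\right) - 4345}{9742 - 5960} = \frac{\left(22444 - 21752\right) - 4345}{3782} = \left(692 - 4345\right) \frac{1}{3782} = \left(-3653\right) \frac{1}{3782} = - \frac{3653}{3782}$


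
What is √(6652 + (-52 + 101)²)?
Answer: √9053 ≈ 95.147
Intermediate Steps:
√(6652 + (-52 + 101)²) = √(6652 + 49²) = √(6652 + 2401) = √9053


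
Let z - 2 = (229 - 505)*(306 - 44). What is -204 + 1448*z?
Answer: -104705084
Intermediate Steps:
z = -72310 (z = 2 + (229 - 505)*(306 - 44) = 2 - 276*262 = 2 - 72312 = -72310)
-204 + 1448*z = -204 + 1448*(-72310) = -204 - 104704880 = -104705084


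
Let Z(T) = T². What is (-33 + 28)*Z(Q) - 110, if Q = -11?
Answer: -715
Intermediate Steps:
(-33 + 28)*Z(Q) - 110 = (-33 + 28)*(-11)² - 110 = -5*121 - 110 = -605 - 110 = -715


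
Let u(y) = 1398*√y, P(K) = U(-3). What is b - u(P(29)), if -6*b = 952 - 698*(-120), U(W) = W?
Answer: -42356/3 - 1398*I*√3 ≈ -14119.0 - 2421.4*I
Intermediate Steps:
P(K) = -3
b = -42356/3 (b = -(952 - 698*(-120))/6 = -(952 + 83760)/6 = -⅙*84712 = -42356/3 ≈ -14119.)
b - u(P(29)) = -42356/3 - 1398*√(-3) = -42356/3 - 1398*I*√3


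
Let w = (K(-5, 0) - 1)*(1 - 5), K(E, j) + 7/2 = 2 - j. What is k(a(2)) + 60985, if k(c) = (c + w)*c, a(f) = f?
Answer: 61009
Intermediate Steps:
K(E, j) = -3/2 - j (K(E, j) = -7/2 + (2 - j) = -3/2 - j)
w = 10 (w = ((-3/2 - 1*0) - 1)*(1 - 5) = ((-3/2 + 0) - 1)*(-4) = (-3/2 - 1)*(-4) = -5/2*(-4) = 10)
k(c) = c*(10 + c) (k(c) = (c + 10)*c = (10 + c)*c = c*(10 + c))
k(a(2)) + 60985 = 2*(10 + 2) + 60985 = 2*12 + 60985 = 24 + 60985 = 61009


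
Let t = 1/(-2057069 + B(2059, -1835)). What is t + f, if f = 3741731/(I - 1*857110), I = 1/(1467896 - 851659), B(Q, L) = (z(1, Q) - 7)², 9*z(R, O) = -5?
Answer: -384186594524359127944/88004759124205314585 ≈ -4.3655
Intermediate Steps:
z(R, O) = -5/9 (z(R, O) = (⅑)*(-5) = -5/9)
B(Q, L) = 4624/81 (B(Q, L) = (-5/9 - 7)² = (-68/9)² = 4624/81)
I = 1/616237 ≈ 1.6228e-6
f = -2305793086247/528182895069 (f = 3741731/(1/616237 - 1*857110) = 3741731/(1/616237 - 857110) = 3741731/(-528182895069/616237) = 3741731*(-616237/528182895069) = -2305793086247/528182895069 ≈ -4.3655)
t = -81/166617965 (t = 1/(-2057069 + 4624/81) = 1/(-166617965/81) = -81/166617965 ≈ -4.8614e-7)
t + f = -81/166617965 - 2305793086247/528182895069 = -384186594524359127944/88004759124205314585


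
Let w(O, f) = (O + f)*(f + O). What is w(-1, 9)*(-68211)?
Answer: -4365504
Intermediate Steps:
w(O, f) = (O + f)² (w(O, f) = (O + f)*(O + f) = (O + f)²)
w(-1, 9)*(-68211) = (-1 + 9)²*(-68211) = 8²*(-68211) = 64*(-68211) = -4365504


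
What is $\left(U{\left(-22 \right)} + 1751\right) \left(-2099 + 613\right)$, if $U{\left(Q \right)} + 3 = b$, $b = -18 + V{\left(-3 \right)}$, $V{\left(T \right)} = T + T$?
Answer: $-2561864$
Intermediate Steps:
$V{\left(T \right)} = 2 T$
$b = -24$ ($b = -18 + 2 \left(-3\right) = -18 - 6 = -24$)
$U{\left(Q \right)} = -27$ ($U{\left(Q \right)} = -3 - 24 = -27$)
$\left(U{\left(-22 \right)} + 1751\right) \left(-2099 + 613\right) = \left(-27 + 1751\right) \left(-2099 + 613\right) = 1724 \left(-1486\right) = -2561864$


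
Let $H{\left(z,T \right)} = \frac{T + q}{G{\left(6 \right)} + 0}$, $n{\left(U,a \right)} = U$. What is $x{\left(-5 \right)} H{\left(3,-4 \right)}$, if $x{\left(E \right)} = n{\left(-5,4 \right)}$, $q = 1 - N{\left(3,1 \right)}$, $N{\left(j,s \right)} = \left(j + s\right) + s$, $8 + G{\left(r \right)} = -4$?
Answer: $- \frac{10}{3} \approx -3.3333$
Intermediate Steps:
$G{\left(r \right)} = -12$ ($G{\left(r \right)} = -8 - 4 = -12$)
$N{\left(j,s \right)} = j + 2 s$
$q = -4$ ($q = 1 - \left(3 + 2 \cdot 1\right) = 1 - \left(3 + 2\right) = 1 - 5 = -4$)
$x{\left(E \right)} = -5$
$H{\left(z,T \right)} = \frac{1}{3} - \frac{T}{12}$ ($H{\left(z,T \right)} = \frac{T - 4}{-12 + 0} = \frac{-4 + T}{-12} = \left(-4 + T\right) \left(- \frac{1}{12}\right) = \frac{1}{3} - \frac{T}{12}$)
$x{\left(-5 \right)} H{\left(3,-4 \right)} = - 5 \left(\frac{1}{3} - - \frac{1}{3}\right) = - 5 \left(\frac{1}{3} + \frac{1}{3}\right) = \left(-5\right) \frac{2}{3} = - \frac{10}{3}$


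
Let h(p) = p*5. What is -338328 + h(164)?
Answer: -337508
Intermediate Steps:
h(p) = 5*p
-338328 + h(164) = -338328 + 5*164 = -338328 + 820 = -337508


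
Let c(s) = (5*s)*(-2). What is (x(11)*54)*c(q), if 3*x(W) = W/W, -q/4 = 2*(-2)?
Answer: -2880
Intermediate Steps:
q = 16 (q = -8*(-2) = -4*(-4) = 16)
x(W) = ⅓ (x(W) = (W/W)/3 = (⅓)*1 = ⅓)
c(s) = -10*s
(x(11)*54)*c(q) = ((⅓)*54)*(-10*16) = 18*(-160) = -2880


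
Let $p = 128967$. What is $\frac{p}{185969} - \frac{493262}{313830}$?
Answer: $- \frac{2329896694}{2652847785} \approx -0.87826$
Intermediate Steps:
$\frac{p}{185969} - \frac{493262}{313830} = \frac{128967}{185969} - \frac{493262}{313830} = 128967 \cdot \frac{1}{185969} - \frac{22421}{14265} = \frac{128967}{185969} - \frac{22421}{14265} = - \frac{2329896694}{2652847785}$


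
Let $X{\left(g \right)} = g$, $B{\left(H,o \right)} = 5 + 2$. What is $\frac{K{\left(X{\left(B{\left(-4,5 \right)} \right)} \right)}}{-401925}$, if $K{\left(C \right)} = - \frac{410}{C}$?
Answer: $\frac{82}{562695} \approx 0.00014573$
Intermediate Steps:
$B{\left(H,o \right)} = 7$
$\frac{K{\left(X{\left(B{\left(-4,5 \right)} \right)} \right)}}{-401925} = \frac{\left(-410\right) \frac{1}{7}}{-401925} = \left(-410\right) \frac{1}{7} \left(- \frac{1}{401925}\right) = \left(- \frac{410}{7}\right) \left(- \frac{1}{401925}\right) = \frac{82}{562695}$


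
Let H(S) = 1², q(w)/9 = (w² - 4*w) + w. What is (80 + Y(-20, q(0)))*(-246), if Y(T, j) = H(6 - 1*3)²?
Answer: -19926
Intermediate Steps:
q(w) = -27*w + 9*w² (q(w) = 9*((w² - 4*w) + w) = 9*(w² - 3*w) = -27*w + 9*w²)
H(S) = 1
Y(T, j) = 1 (Y(T, j) = 1² = 1)
(80 + Y(-20, q(0)))*(-246) = (80 + 1)*(-246) = 81*(-246) = -19926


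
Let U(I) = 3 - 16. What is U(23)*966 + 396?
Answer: -12162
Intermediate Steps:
U(I) = -13
U(23)*966 + 396 = -13*966 + 396 = -12558 + 396 = -12162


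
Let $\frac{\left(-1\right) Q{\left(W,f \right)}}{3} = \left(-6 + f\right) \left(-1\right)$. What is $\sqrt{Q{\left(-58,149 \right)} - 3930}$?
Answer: $3 i \sqrt{389} \approx 59.169 i$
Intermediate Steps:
$Q{\left(W,f \right)} = -18 + 3 f$ ($Q{\left(W,f \right)} = - 3 \left(-6 + f\right) \left(-1\right) = - 3 \left(6 - f\right) = -18 + 3 f$)
$\sqrt{Q{\left(-58,149 \right)} - 3930} = \sqrt{\left(-18 + 3 \cdot 149\right) - 3930} = \sqrt{\left(-18 + 447\right) - 3930} = \sqrt{429 - 3930} = \sqrt{-3501} = 3 i \sqrt{389}$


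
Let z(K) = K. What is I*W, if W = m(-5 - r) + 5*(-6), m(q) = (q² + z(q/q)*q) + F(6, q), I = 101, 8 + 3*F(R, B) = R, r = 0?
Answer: -3232/3 ≈ -1077.3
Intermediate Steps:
F(R, B) = -8/3 + R/3
m(q) = -⅔ + q + q² (m(q) = (q² + (q/q)*q) + (-8/3 + (⅓)*6) = (q² + 1*q) + (-8/3 + 2) = (q² + q) - ⅔ = (q + q²) - ⅔ = -⅔ + q + q²)
W = -32/3 (W = (-⅔ + (-5 - 1*0) + (-5 - 1*0)²) + 5*(-6) = (-⅔ + (-5 + 0) + (-5 + 0)²) - 30 = (-⅔ - 5 + (-5)²) - 30 = (-⅔ - 5 + 25) - 30 = 58/3 - 30 = -32/3 ≈ -10.667)
I*W = 101*(-32/3) = -3232/3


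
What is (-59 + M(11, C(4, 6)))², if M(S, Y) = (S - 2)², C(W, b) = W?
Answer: 484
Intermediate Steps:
M(S, Y) = (-2 + S)²
(-59 + M(11, C(4, 6)))² = (-59 + (-2 + 11)²)² = (-59 + 9²)² = (-59 + 81)² = 22² = 484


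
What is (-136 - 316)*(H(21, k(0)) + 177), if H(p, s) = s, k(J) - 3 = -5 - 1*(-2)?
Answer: -80004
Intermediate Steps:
k(J) = 0 (k(J) = 3 + (-5 - 1*(-2)) = 3 + (-5 + 2) = 3 - 3 = 0)
(-136 - 316)*(H(21, k(0)) + 177) = (-136 - 316)*(0 + 177) = -452*177 = -80004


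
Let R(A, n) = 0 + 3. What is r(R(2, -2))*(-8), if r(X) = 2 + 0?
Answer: -16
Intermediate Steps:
R(A, n) = 3
r(X) = 2
r(R(2, -2))*(-8) = 2*(-8) = -16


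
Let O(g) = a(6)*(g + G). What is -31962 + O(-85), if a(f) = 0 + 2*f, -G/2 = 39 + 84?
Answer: -35934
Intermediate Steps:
G = -246 (G = -2*(39 + 84) = -2*123 = -246)
a(f) = 2*f
O(g) = -2952 + 12*g (O(g) = (2*6)*(g - 246) = 12*(-246 + g) = -2952 + 12*g)
-31962 + O(-85) = -31962 + (-2952 + 12*(-85)) = -31962 + (-2952 - 1020) = -31962 - 3972 = -35934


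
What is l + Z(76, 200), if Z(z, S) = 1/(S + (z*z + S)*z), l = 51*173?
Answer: 4008959449/454376 ≈ 8823.0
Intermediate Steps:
l = 8823
Z(z, S) = 1/(S + z*(S + z**2)) (Z(z, S) = 1/(S + (z**2 + S)*z) = 1/(S + (S + z**2)*z) = 1/(S + z*(S + z**2)))
l + Z(76, 200) = 8823 + 1/(200 + 76**3 + 200*76) = 8823 + 1/(200 + 438976 + 15200) = 8823 + 1/454376 = 4008959449/454376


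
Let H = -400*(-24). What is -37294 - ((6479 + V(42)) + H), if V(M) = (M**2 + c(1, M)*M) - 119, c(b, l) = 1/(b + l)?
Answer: -2365816/43 ≈ -55019.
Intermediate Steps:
H = 9600
V(M) = -119 + M**2 + M/(1 + M) (V(M) = (M**2 + M/(1 + M)) - 119 = -119 + M**2 + M/(1 + M))
-37294 - ((6479 + V(42)) + H) = -37294 - ((6479 + (42 + (1 + 42)*(-119 + 42**2))/(1 + 42)) + 9600) = -37294 - ((6479 + (42 + 43*(-119 + 1764))/43) + 9600) = -37294 - ((6479 + (42 + 43*1645)/43) + 9600) = -37294 - ((6479 + (42 + 70735)/43) + 9600) = -37294 - ((6479 + (1/43)*70777) + 9600) = -37294 - ((6479 + 70777/43) + 9600) = -37294 - (349374/43 + 9600) = -37294 - 1*762174/43 = -37294 - 762174/43 = -2365816/43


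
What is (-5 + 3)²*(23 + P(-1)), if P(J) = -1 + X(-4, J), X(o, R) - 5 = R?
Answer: 104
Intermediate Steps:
X(o, R) = 5 + R
P(J) = 4 + J (P(J) = -1 + (5 + J) = 4 + J)
(-5 + 3)²*(23 + P(-1)) = (-5 + 3)²*(23 + (4 - 1)) = (-2)²*(23 + 3) = 4*26 = 104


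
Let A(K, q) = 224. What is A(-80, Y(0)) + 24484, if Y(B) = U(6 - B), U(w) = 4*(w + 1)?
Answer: 24708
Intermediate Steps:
U(w) = 4 + 4*w (U(w) = 4*(1 + w) = 4 + 4*w)
Y(B) = 28 - 4*B (Y(B) = 4 + 4*(6 - B) = 4 + (24 - 4*B) = 28 - 4*B)
A(-80, Y(0)) + 24484 = 224 + 24484 = 24708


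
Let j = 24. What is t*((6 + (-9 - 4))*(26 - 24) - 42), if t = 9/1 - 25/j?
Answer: -1337/3 ≈ -445.67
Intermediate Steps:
t = 191/24 (t = 9/1 - 25/24 = 9*1 - 25*1/24 = 9 - 25/24 = 191/24 ≈ 7.9583)
t*((6 + (-9 - 4))*(26 - 24) - 42) = 191*((6 + (-9 - 4))*(26 - 24) - 42)/24 = 191*((6 - 13)*2 - 42)/24 = 191*(-7*2 - 42)/24 = 191*(-14 - 42)/24 = (191/24)*(-56) = -1337/3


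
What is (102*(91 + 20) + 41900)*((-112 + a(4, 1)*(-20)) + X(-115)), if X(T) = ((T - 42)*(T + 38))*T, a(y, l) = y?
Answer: -74001305794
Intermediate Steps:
X(T) = T*(-42 + T)*(38 + T) (X(T) = ((-42 + T)*(38 + T))*T = T*(-42 + T)*(38 + T))
(102*(91 + 20) + 41900)*((-112 + a(4, 1)*(-20)) + X(-115)) = (102*(91 + 20) + 41900)*((-112 + 4*(-20)) - 115*(-1596 + (-115)**2 - 4*(-115))) = (102*111 + 41900)*((-112 - 80) - 115*(-1596 + 13225 + 460)) = (11322 + 41900)*(-192 - 115*12089) = 53222*(-192 - 1390235) = 53222*(-1390427) = -74001305794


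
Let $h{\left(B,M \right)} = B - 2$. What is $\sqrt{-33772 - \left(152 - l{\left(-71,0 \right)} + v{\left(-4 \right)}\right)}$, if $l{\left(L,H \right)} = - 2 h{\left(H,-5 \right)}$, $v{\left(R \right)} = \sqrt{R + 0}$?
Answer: $\sqrt{-33920 - 2 i} \approx 0.0054 - 184.17 i$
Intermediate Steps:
$h{\left(B,M \right)} = -2 + B$
$v{\left(R \right)} = \sqrt{R}$
$l{\left(L,H \right)} = 4 - 2 H$ ($l{\left(L,H \right)} = - 2 \left(-2 + H\right) = 4 - 2 H$)
$\sqrt{-33772 - \left(152 - l{\left(-71,0 \right)} + v{\left(-4 \right)}\right)} = \sqrt{-33772 - \left(-4 + 152 + \sqrt{-4}\right)} = \sqrt{-33772 + \left(\left(4 + 0\right) - \left(2 i + 152\right)\right)} = \sqrt{-33772 - \left(148 + 2 i\right)} = \sqrt{-33920 - 2 i}$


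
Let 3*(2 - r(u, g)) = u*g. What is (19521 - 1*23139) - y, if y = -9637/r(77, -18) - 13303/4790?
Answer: -3994444129/1111280 ≈ -3594.5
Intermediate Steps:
r(u, g) = 2 - g*u/3 (r(u, g) = 2 - u*g/3 = 2 - g*u/3)
y = -26166911/1111280 (y = -9637/(2 - 1/3*(-18)*77) - 13303/4790 = -9637/(2 + 462) - 13303*1/4790 = -9637/464 - 13303/4790 = -26166911/1111280 ≈ -23.547)
(19521 - 1*23139) - y = (19521 - 1*23139) - 1*(-26166911/1111280) = (19521 - 23139) + 26166911/1111280 = -3618 + 26166911/1111280 = -3994444129/1111280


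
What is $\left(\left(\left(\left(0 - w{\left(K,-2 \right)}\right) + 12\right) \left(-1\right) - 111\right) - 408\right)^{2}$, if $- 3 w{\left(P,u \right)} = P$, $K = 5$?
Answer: $\frac{2553604}{9} \approx 2.8373 \cdot 10^{5}$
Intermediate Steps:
$w{\left(P,u \right)} = - \frac{P}{3}$
$\left(\left(\left(\left(0 - w{\left(K,-2 \right)}\right) + 12\right) \left(-1\right) - 111\right) - 408\right)^{2} = \left(\left(\left(\left(0 - \left(- \frac{1}{3}\right) 5\right) + 12\right) \left(-1\right) - 111\right) - 408\right)^{2} = \left(\left(\left(\left(0 - - \frac{5}{3}\right) + 12\right) \left(-1\right) - 111\right) - 408\right)^{2} = \left(\left(\left(\left(0 + \frac{5}{3}\right) + 12\right) \left(-1\right) - 111\right) - 408\right)^{2} = \left(\left(\left(\frac{5}{3} + 12\right) \left(-1\right) - 111\right) - 408\right)^{2} = \left(\left(\frac{41}{3} \left(-1\right) - 111\right) - 408\right)^{2} = \left(\left(- \frac{41}{3} - 111\right) - 408\right)^{2} = \left(- \frac{374}{3} - 408\right)^{2} = \left(- \frac{1598}{3}\right)^{2} = \frac{2553604}{9}$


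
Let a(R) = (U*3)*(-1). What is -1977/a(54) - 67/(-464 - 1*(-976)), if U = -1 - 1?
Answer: -168771/512 ≈ -329.63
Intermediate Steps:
U = -2
a(R) = 6 (a(R) = -2*3*(-1) = -6*(-1) = 6)
-1977/a(54) - 67/(-464 - 1*(-976)) = -1977/6 - 67/(-464 - 1*(-976)) = -1977*⅙ - 67/(-464 + 976) = -659/2 - 67/512 = -168771/512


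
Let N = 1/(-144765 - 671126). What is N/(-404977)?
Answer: 1/330417089507 ≈ 3.0265e-12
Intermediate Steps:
N = -1/815891 (N = 1/(-815891) = -1/815891 ≈ -1.2257e-6)
N/(-404977) = -1/815891/(-404977) = -1/815891*(-1/404977) = 1/330417089507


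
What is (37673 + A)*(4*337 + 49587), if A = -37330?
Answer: 17470705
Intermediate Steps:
(37673 + A)*(4*337 + 49587) = (37673 - 37330)*(4*337 + 49587) = 343*(1348 + 49587) = 343*50935 = 17470705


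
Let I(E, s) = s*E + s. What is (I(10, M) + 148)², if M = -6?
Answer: 6724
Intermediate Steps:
I(E, s) = s + E*s (I(E, s) = E*s + s = s + E*s)
(I(10, M) + 148)² = (-6*(1 + 10) + 148)² = (-6*11 + 148)² = (-66 + 148)² = 82² = 6724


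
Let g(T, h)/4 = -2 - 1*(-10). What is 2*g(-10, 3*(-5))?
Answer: 64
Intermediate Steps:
g(T, h) = 32 (g(T, h) = 4*(-2 - 1*(-10)) = 4*(-2 + 10) = 4*8 = 32)
2*g(-10, 3*(-5)) = 2*32 = 64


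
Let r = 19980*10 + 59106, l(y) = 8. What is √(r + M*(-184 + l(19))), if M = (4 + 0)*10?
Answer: √251866 ≈ 501.86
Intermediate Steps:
r = 258906 (r = 199800 + 59106 = 258906)
M = 40 (M = 4*10 = 40)
√(r + M*(-184 + l(19))) = √(258906 + 40*(-184 + 8)) = √(258906 + 40*(-176)) = √(258906 - 7040) = √251866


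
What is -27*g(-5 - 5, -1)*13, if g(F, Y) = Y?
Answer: 351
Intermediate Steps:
-27*g(-5 - 5, -1)*13 = -27*(-1)*13 = 27*13 = 351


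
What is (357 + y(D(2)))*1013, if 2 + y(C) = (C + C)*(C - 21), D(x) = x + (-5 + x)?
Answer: 404187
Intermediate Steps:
D(x) = -5 + 2*x
y(C) = -2 + 2*C*(-21 + C) (y(C) = -2 + (C + C)*(C - 21) = -2 + (2*C)*(-21 + C) = -2 + 2*C*(-21 + C))
(357 + y(D(2)))*1013 = (357 + (-2 - 42*(-5 + 2*2) + 2*(-5 + 2*2)²))*1013 = (357 + (-2 - 42*(-5 + 4) + 2*(-5 + 4)²))*1013 = (357 + (-2 - 42*(-1) + 2*(-1)²))*1013 = (357 + (-2 + 42 + 2*1))*1013 = (357 + (-2 + 42 + 2))*1013 = (357 + 42)*1013 = 399*1013 = 404187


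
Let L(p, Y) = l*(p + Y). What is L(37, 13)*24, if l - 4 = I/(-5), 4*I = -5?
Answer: 5100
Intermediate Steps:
I = -5/4 (I = (¼)*(-5) = -5/4 ≈ -1.2500)
l = 17/4 (l = 4 - 5/4/(-5) = 4 - 5/4*(-⅕) = 4 + ¼ = 17/4 ≈ 4.2500)
L(p, Y) = 17*Y/4 + 17*p/4 (L(p, Y) = 17*(p + Y)/4 = 17*(Y + p)/4 = 17*Y/4 + 17*p/4)
L(37, 13)*24 = ((17/4)*13 + (17/4)*37)*24 = (221/4 + 629/4)*24 = (425/2)*24 = 5100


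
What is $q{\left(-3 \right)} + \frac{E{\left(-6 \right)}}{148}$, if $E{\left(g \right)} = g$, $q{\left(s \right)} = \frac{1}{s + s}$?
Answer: $- \frac{23}{111} \approx -0.20721$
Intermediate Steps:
$q{\left(s \right)} = \frac{1}{2 s}$
$q{\left(-3 \right)} + \frac{E{\left(-6 \right)}}{148} = \frac{1}{2 \left(-3\right)} - \frac{6}{148} = \frac{1}{2} \left(- \frac{1}{3}\right) - \frac{3}{74} = - \frac{1}{6} - \frac{3}{74} = - \frac{23}{111}$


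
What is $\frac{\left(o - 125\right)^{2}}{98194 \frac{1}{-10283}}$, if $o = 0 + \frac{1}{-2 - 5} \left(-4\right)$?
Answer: $- \frac{1114443629}{687358} \approx -1621.3$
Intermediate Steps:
$o = \frac{4}{7}$ ($o = 0 + \frac{1}{-7} \left(-4\right) = 0 - - \frac{4}{7} = 0 + \frac{4}{7} = \frac{4}{7} \approx 0.57143$)
$\frac{\left(o - 125\right)^{2}}{98194 \frac{1}{-10283}} = \frac{\left(\frac{4}{7} - 125\right)^{2}}{98194 \frac{1}{-10283}} = \frac{\left(- \frac{871}{7}\right)^{2}}{98194 \left(- \frac{1}{10283}\right)} = \frac{758641}{49 \left(- \frac{98194}{10283}\right)} = \frac{758641}{49} \left(- \frac{10283}{98194}\right) = - \frac{1114443629}{687358}$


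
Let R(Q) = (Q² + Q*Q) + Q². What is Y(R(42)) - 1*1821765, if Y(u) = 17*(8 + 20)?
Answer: -1821289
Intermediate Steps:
R(Q) = 3*Q² (R(Q) = (Q² + Q²) + Q² = 2*Q² + Q² = 3*Q²)
Y(u) = 476 (Y(u) = 17*28 = 476)
Y(R(42)) - 1*1821765 = 476 - 1*1821765 = 476 - 1821765 = -1821289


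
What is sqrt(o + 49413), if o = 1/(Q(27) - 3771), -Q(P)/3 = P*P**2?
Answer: sqrt(5416697529955)/10470 ≈ 222.29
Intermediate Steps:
Q(P) = -3*P**3 (Q(P) = -3*P*P**2 = -3*P**3)
o = -1/62820 (o = 1/(-3*27**3 - 3771) = 1/(-3*19683 - 3771) = 1/(-59049 - 3771) = 1/(-62820) = -1/62820 ≈ -1.5918e-5)
sqrt(o + 49413) = sqrt(-1/62820 + 49413) = sqrt(3104124659/62820) = sqrt(5416697529955)/10470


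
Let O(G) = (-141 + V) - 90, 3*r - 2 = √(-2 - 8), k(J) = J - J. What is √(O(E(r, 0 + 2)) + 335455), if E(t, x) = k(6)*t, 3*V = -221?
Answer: √3016353/3 ≈ 578.92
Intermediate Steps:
V = -221/3 (V = (⅓)*(-221) = -221/3 ≈ -73.667)
k(J) = 0
r = ⅔ + I*√10/3 (r = ⅔ + √(-2 - 8)/3 = ⅔ + √(-10)/3 = ⅔ + (I*√10)/3 = ⅔ + I*√10/3 ≈ 0.66667 + 1.0541*I)
E(t, x) = 0 (E(t, x) = 0*t = 0)
O(G) = -914/3 (O(G) = (-141 - 221/3) - 90 = -644/3 - 90 = -914/3)
√(O(E(r, 0 + 2)) + 335455) = √(-914/3 + 335455) = √(1005451/3) = √3016353/3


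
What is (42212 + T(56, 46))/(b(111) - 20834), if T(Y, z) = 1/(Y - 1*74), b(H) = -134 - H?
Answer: -759815/379422 ≈ -2.0026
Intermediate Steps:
T(Y, z) = 1/(-74 + Y) (T(Y, z) = 1/(Y - 74) = 1/(-74 + Y))
(42212 + T(56, 46))/(b(111) - 20834) = (42212 + 1/(-74 + 56))/((-134 - 1*111) - 20834) = (42212 + 1/(-18))/((-134 - 111) - 20834) = (42212 - 1/18)/(-245 - 20834) = (759815/18)/(-21079) = (759815/18)*(-1/21079) = -759815/379422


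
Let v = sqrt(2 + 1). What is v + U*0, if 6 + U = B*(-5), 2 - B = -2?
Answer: sqrt(3) ≈ 1.7320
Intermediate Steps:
B = 4 (B = 2 - 1*(-2) = 2 + 2 = 4)
v = sqrt(3) ≈ 1.7320
U = -26 (U = -6 + 4*(-5) = -6 - 20 = -26)
v + U*0 = sqrt(3) - 26*0 = sqrt(3) + 0 = sqrt(3)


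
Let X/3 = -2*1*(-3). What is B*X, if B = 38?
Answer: 684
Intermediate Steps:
X = 18 (X = 3*(-2*1*(-3)) = 3*(-2*(-3)) = 3*6 = 18)
B*X = 38*18 = 684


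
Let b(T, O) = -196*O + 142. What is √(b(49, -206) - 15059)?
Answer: √25459 ≈ 159.56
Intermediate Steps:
b(T, O) = 142 - 196*O
√(b(49, -206) - 15059) = √((142 - 196*(-206)) - 15059) = √((142 + 40376) - 15059) = √(40518 - 15059) = √25459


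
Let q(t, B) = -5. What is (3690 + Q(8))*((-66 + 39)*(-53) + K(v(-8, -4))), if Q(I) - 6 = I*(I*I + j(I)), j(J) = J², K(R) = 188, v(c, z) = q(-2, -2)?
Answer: 7641680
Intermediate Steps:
v(c, z) = -5
Q(I) = 6 + 2*I³ (Q(I) = 6 + I*(I*I + I²) = 6 + I*(I² + I²) = 6 + I*(2*I²) = 6 + 2*I³)
(3690 + Q(8))*((-66 + 39)*(-53) + K(v(-8, -4))) = (3690 + (6 + 2*8³))*((-66 + 39)*(-53) + 188) = (3690 + (6 + 2*512))*(-27*(-53) + 188) = (3690 + (6 + 1024))*(1431 + 188) = (3690 + 1030)*1619 = 4720*1619 = 7641680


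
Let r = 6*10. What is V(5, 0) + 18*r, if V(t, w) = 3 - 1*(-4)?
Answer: 1087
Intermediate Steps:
V(t, w) = 7 (V(t, w) = 3 + 4 = 7)
r = 60
V(5, 0) + 18*r = 7 + 18*60 = 7 + 1080 = 1087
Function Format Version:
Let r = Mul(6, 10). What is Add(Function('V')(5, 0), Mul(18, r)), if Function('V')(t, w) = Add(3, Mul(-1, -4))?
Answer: 1087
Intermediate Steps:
Function('V')(t, w) = 7 (Function('V')(t, w) = Add(3, 4) = 7)
r = 60
Add(Function('V')(5, 0), Mul(18, r)) = Add(7, Mul(18, 60)) = Add(7, 1080) = 1087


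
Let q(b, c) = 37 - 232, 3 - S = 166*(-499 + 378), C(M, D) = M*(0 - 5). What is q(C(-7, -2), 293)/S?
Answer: -195/20089 ≈ -0.0097068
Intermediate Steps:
C(M, D) = -5*M (C(M, D) = M*(-5) = -5*M)
S = 20089 (S = 3 - 166*(-499 + 378) = 3 - 166*(-121) = 3 - 1*(-20086) = 3 + 20086 = 20089)
q(b, c) = -195
q(C(-7, -2), 293)/S = -195/20089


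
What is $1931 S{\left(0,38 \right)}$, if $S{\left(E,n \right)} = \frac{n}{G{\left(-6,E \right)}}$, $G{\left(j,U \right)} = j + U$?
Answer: $- \frac{36689}{3} \approx -12230.0$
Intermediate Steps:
$G{\left(j,U \right)} = U + j$
$S{\left(E,n \right)} = \frac{n}{-6 + E}$ ($S{\left(E,n \right)} = \frac{n}{E - 6} = \frac{n}{-6 + E}$)
$1931 S{\left(0,38 \right)} = 1931 \frac{38}{-6 + 0} = 1931 \frac{38}{-6} = 1931 \cdot 38 \left(- \frac{1}{6}\right) = 1931 \left(- \frac{19}{3}\right) = - \frac{36689}{3}$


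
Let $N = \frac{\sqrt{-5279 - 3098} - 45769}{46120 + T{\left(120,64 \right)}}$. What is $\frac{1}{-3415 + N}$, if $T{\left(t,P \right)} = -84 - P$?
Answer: $- \frac{3609724864914}{12330804198975289} - \frac{22986 i \sqrt{8377}}{12330804198975289} \approx -0.00029274 - 1.7061 \cdot 10^{-10} i$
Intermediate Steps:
$N = - \frac{45769}{45972} + \frac{i \sqrt{8377}}{45972}$ ($N = \frac{\sqrt{-5279 - 3098} - 45769}{46120 - 148} = \frac{\sqrt{-8377} - 45769}{46120 - 148} = \frac{i \sqrt{8377} - 45769}{46120 - 148} = \frac{-45769 + i \sqrt{8377}}{45972} = \left(-45769 + i \sqrt{8377}\right) \frac{1}{45972} = - \frac{45769}{45972} + \frac{i \sqrt{8377}}{45972} \approx -0.99558 + 0.0019909 i$)
$\frac{1}{-3415 + N} = \frac{1}{-3415 - \left(\frac{45769}{45972} - \frac{i \sqrt{8377}}{45972}\right)} = \frac{1}{- \frac{157040149}{45972} + \frac{i \sqrt{8377}}{45972}}$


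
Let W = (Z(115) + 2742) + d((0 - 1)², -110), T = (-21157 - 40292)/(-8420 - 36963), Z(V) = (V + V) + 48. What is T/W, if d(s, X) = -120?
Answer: 61449/131610700 ≈ 0.00046690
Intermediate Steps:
Z(V) = 48 + 2*V (Z(V) = 2*V + 48 = 48 + 2*V)
T = 61449/45383 (T = -61449/(-45383) = -61449*(-1/45383) = 61449/45383 ≈ 1.3540)
W = 2900 (W = ((48 + 2*115) + 2742) - 120 = ((48 + 230) + 2742) - 120 = (278 + 2742) - 120 = 3020 - 120 = 2900)
T/W = (61449/45383)/2900 = (61449/45383)*(1/2900) = 61449/131610700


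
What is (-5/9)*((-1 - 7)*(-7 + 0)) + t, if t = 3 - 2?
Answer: -271/9 ≈ -30.111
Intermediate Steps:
t = 1
(-5/9)*((-1 - 7)*(-7 + 0)) + t = (-5/9)*((-1 - 7)*(-7 + 0)) + 1 = (-5*⅑)*(-8*(-7)) + 1 = -5/9*56 + 1 = -280/9 + 1 = -271/9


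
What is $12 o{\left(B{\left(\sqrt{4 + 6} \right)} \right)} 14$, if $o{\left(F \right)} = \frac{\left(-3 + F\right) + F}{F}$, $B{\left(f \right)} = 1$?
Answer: $-168$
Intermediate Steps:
$o{\left(F \right)} = \frac{-3 + 2 F}{F}$
$12 o{\left(B{\left(\sqrt{4 + 6} \right)} \right)} 14 = 12 \left(2 - \frac{3}{1}\right) 14 = 12 \left(2 - 3\right) 14 = 12 \left(-1\right) 14 = \left(-12\right) 14 = -168$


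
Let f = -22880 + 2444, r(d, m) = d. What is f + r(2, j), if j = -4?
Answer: -20434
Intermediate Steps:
f = -20436
f + r(2, j) = -20436 + 2 = -20434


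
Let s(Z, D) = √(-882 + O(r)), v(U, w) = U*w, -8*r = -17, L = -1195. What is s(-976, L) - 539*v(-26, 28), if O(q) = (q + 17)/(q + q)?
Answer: 392392 + 3*I*√390/2 ≈ 3.9239e+5 + 29.623*I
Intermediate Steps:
r = 17/8 (r = -⅛*(-17) = 17/8 ≈ 2.1250)
O(q) = (17 + q)/(2*q) (O(q) = (17 + q)/((2*q)) = (17 + q)*(1/(2*q)) = (17 + q)/(2*q))
s(Z, D) = 3*I*√390/2 (s(Z, D) = √(-882 + (17 + 17/8)/(2*(17/8))) = √(-882 + (½)*(8/17)*(153/8)) = √(-882 + 9/2) = √(-1755/2) = 3*I*√390/2)
s(-976, L) - 539*v(-26, 28) = 3*I*√390/2 - (-14014)*28 = 3*I*√390/2 - 539*(-728) = 3*I*√390/2 + 392392 = 392392 + 3*I*√390/2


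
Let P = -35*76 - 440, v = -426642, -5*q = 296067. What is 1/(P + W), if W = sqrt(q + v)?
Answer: -15500/50479277 - I*sqrt(12146385)/50479277 ≈ -0.00030706 - 6.9042e-5*I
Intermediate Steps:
q = -296067/5 (q = -1/5*296067 = -296067/5 ≈ -59213.)
W = I*sqrt(12146385)/5 (W = sqrt(-296067/5 - 426642) = sqrt(-2429277/5) = I*sqrt(12146385)/5 ≈ 697.03*I)
P = -3100 (P = -2660 - 440 = -3100)
1/(P + W) = 1/(-3100 + I*sqrt(12146385)/5)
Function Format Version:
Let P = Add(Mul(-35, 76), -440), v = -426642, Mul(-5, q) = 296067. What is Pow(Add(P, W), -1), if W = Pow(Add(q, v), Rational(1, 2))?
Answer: Add(Rational(-15500, 50479277), Mul(Rational(-1, 50479277), I, Pow(12146385, Rational(1, 2)))) ≈ Add(-0.00030706, Mul(-6.9042e-5, I))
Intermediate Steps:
q = Rational(-296067, 5) (q = Mul(Rational(-1, 5), 296067) = Rational(-296067, 5) ≈ -59213.)
W = Mul(Rational(1, 5), I, Pow(12146385, Rational(1, 2))) (W = Pow(Add(Rational(-296067, 5), -426642), Rational(1, 2)) = Pow(Rational(-2429277, 5), Rational(1, 2)) = Mul(Rational(1, 5), I, Pow(12146385, Rational(1, 2))) ≈ Mul(697.03, I))
P = -3100 (P = Add(-2660, -440) = -3100)
Pow(Add(P, W), -1) = Pow(Add(-3100, Mul(Rational(1, 5), I, Pow(12146385, Rational(1, 2)))), -1)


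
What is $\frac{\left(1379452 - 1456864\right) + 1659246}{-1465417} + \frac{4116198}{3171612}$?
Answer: $\frac{169163804693}{774622357034} \approx 0.21838$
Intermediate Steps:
$\frac{\left(1379452 - 1456864\right) + 1659246}{-1465417} + \frac{4116198}{3171612} = \left(-77412 + 1659246\right) \left(- \frac{1}{1465417}\right) + 4116198 \cdot \frac{1}{3171612} = 1581834 \left(- \frac{1}{1465417}\right) + \frac{686033}{528602} = - \frac{1581834}{1465417} + \frac{686033}{528602} = \frac{169163804693}{774622357034}$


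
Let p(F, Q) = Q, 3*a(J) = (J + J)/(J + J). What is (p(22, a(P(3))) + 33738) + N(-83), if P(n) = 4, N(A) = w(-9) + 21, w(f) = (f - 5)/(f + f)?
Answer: 303841/9 ≈ 33760.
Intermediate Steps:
w(f) = (-5 + f)/(2*f) (w(f) = (-5 + f)/((2*f)) = (-5 + f)*(1/(2*f)) = (-5 + f)/(2*f))
N(A) = 196/9 (N(A) = (1/2)*(-5 - 9)/(-9) + 21 = (1/2)*(-1/9)*(-14) + 21 = 7/9 + 21 = 196/9)
a(J) = 1/3 (a(J) = ((J + J)/(J + J))/3 = ((2*J)/((2*J)))/3 = ((2*J)*(1/(2*J)))/3 = (1/3)*1 = 1/3)
(p(22, a(P(3))) + 33738) + N(-83) = (1/3 + 33738) + 196/9 = 101215/3 + 196/9 = 303841/9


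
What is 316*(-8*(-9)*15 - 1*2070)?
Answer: -312840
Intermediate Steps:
316*(-8*(-9)*15 - 1*2070) = 316*(72*15 - 2070) = 316*(1080 - 2070) = 316*(-990) = -312840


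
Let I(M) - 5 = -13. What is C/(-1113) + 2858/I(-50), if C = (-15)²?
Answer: -530459/1484 ≈ -357.45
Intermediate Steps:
C = 225
I(M) = -8 (I(M) = 5 - 13 = -8)
C/(-1113) + 2858/I(-50) = 225/(-1113) + 2858/(-8) = 225*(-1/1113) + 2858*(-⅛) = -75/371 - 1429/4 = -530459/1484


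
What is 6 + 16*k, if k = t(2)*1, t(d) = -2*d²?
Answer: -122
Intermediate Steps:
k = -8 (k = -2*2²*1 = -2*4*1 = -8*1 = -8)
6 + 16*k = 6 + 16*(-8) = 6 - 128 = -122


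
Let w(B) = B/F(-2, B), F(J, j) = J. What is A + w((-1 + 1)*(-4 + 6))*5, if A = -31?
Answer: -31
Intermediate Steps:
w(B) = -B/2 (w(B) = B/(-2) = B*(-1/2) = -B/2)
A + w((-1 + 1)*(-4 + 6))*5 = -31 - (-1 + 1)*(-4 + 6)/2*5 = -31 - 0*2*5 = -31 - 1/2*0*5 = -31 + 0*5 = -31 + 0 = -31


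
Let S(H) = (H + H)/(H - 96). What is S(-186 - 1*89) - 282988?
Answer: -104987998/371 ≈ -2.8299e+5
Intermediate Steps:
S(H) = 2*H/(-96 + H) (S(H) = (2*H)/(-96 + H) = 2*H/(-96 + H))
S(-186 - 1*89) - 282988 = 2*(-186 - 1*89)/(-96 + (-186 - 1*89)) - 282988 = 2*(-186 - 89)/(-96 + (-186 - 89)) - 282988 = 2*(-275)/(-96 - 275) - 282988 = 2*(-275)/(-371) - 282988 = 2*(-275)*(-1/371) - 282988 = 550/371 - 282988 = -104987998/371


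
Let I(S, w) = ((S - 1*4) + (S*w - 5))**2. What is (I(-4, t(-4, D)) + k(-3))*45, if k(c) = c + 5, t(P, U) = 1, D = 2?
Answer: 13095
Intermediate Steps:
k(c) = 5 + c
I(S, w) = (-9 + S + S*w)**2 (I(S, w) = ((S - 4) + (-5 + S*w))**2 = ((-4 + S) + (-5 + S*w))**2 = (-9 + S + S*w)**2)
(I(-4, t(-4, D)) + k(-3))*45 = ((-9 - 4 - 4*1)**2 + (5 - 3))*45 = ((-9 - 4 - 4)**2 + 2)*45 = ((-17)**2 + 2)*45 = (289 + 2)*45 = 291*45 = 13095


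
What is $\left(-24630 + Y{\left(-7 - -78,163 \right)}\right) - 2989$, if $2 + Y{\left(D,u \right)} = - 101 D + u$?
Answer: $-34629$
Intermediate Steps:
$Y{\left(D,u \right)} = -2 + u - 101 D$ ($Y{\left(D,u \right)} = -2 - \left(- u + 101 D\right) = -2 + u - 101 D$)
$\left(-24630 + Y{\left(-7 - -78,163 \right)}\right) - 2989 = \left(-24630 - \left(-161 + 101 \left(-7 - -78\right)\right)\right) - 2989 = \left(-24630 - \left(-161 + 101 \left(-7 + 78\right)\right)\right) - 2989 = \left(-24630 - 7010\right) - 2989 = -31640 - 2989 = -34629$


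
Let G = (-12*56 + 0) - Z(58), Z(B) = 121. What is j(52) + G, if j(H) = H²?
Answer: 1911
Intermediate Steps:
G = -793 (G = (-12*56 + 0) - 1*121 = (-672 + 0) - 121 = -672 - 121 = -793)
j(52) + G = 52² - 793 = 2704 - 793 = 1911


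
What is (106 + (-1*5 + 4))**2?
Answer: 11025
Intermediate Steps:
(106 + (-1*5 + 4))**2 = (106 + (-5 + 4))**2 = (106 - 1)**2 = 105**2 = 11025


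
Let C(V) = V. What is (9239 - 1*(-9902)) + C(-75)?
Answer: 19066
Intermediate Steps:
(9239 - 1*(-9902)) + C(-75) = (9239 - 1*(-9902)) - 75 = (9239 + 9902) - 75 = 19141 - 75 = 19066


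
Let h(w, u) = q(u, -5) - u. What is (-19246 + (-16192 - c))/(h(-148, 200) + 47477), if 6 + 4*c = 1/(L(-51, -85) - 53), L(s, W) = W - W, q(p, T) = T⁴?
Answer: -7512537/10155224 ≈ -0.73977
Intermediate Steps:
L(s, W) = 0
c = -319/212 (c = -3/2 + 1/(4*(0 - 53)) = -3/2 + (¼)/(-53) = -3/2 + (¼)*(-1/53) = -3/2 - 1/212 = -319/212 ≈ -1.5047)
h(w, u) = 625 - u (h(w, u) = (-5)⁴ - u = 625 - u)
(-19246 + (-16192 - c))/(h(-148, 200) + 47477) = (-19246 + (-16192 - 1*(-319/212)))/((625 - 1*200) + 47477) = (-19246 + (-16192 + 319/212))/((625 - 200) + 47477) = (-19246 - 3432385/212)/(425 + 47477) = -7512537/212/47902 = -7512537/212*1/47902 = -7512537/10155224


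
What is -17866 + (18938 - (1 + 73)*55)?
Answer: -2998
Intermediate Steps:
-17866 + (18938 - (1 + 73)*55) = -17866 + (18938 - 74*55) = -17866 + (18938 - 1*4070) = -17866 + (18938 - 4070) = -17866 + 14868 = -2998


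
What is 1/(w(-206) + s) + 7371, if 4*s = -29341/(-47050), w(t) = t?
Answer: 285551312489/38739859 ≈ 7371.0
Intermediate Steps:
s = 29341/188200 (s = (-29341/(-47050))/4 = (-29341*(-1/47050))/4 = (¼)*(29341/47050) = 29341/188200 ≈ 0.15590)
1/(w(-206) + s) + 7371 = 1/(-206 + 29341/188200) + 7371 = 1/(-38739859/188200) + 7371 = -188200/38739859 + 7371 = 285551312489/38739859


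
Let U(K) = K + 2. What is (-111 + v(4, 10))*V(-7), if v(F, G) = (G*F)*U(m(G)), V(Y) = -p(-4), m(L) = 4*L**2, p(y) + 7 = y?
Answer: 175659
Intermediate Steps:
p(y) = -7 + y
U(K) = 2 + K
V(Y) = 11 (V(Y) = -(-7 - 4) = -1*(-11) = 11)
v(F, G) = F*G*(2 + 4*G**2) (v(F, G) = (G*F)*(2 + 4*G**2) = (F*G)*(2 + 4*G**2) = F*G*(2 + 4*G**2))
(-111 + v(4, 10))*V(-7) = (-111 + 2*4*10*(1 + 2*10**2))*11 = (-111 + 2*4*10*(1 + 2*100))*11 = (-111 + 2*4*10*(1 + 200))*11 = (-111 + 2*4*10*201)*11 = (-111 + 16080)*11 = 15969*11 = 175659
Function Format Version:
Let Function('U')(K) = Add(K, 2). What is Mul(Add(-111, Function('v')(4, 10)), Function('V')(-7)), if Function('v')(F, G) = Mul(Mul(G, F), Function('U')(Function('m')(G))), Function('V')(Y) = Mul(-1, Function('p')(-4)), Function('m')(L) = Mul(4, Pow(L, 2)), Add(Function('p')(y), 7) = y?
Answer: 175659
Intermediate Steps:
Function('p')(y) = Add(-7, y)
Function('U')(K) = Add(2, K)
Function('V')(Y) = 11 (Function('V')(Y) = Mul(-1, Add(-7, -4)) = Mul(-1, -11) = 11)
Function('v')(F, G) = Mul(F, G, Add(2, Mul(4, Pow(G, 2)))) (Function('v')(F, G) = Mul(Mul(G, F), Add(2, Mul(4, Pow(G, 2)))) = Mul(Mul(F, G), Add(2, Mul(4, Pow(G, 2)))) = Mul(F, G, Add(2, Mul(4, Pow(G, 2)))))
Mul(Add(-111, Function('v')(4, 10)), Function('V')(-7)) = Mul(Add(-111, Mul(2, 4, 10, Add(1, Mul(2, Pow(10, 2))))), 11) = Mul(Add(-111, Mul(2, 4, 10, Add(1, Mul(2, 100)))), 11) = Mul(Add(-111, Mul(2, 4, 10, Add(1, 200))), 11) = Mul(Add(-111, Mul(2, 4, 10, 201)), 11) = Mul(Add(-111, 16080), 11) = Mul(15969, 11) = 175659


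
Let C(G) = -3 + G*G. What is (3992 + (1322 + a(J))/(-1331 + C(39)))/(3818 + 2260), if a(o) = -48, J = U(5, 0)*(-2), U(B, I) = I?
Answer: 373889/568293 ≈ 0.65792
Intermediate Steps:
C(G) = -3 + G**2
J = 0 (J = 0*(-2) = 0)
(3992 + (1322 + a(J))/(-1331 + C(39)))/(3818 + 2260) = (3992 + (1322 - 48)/(-1331 + (-3 + 39**2)))/(3818 + 2260) = (3992 + 1274/(-1331 + (-3 + 1521)))/6078 = (3992 + 1274/(-1331 + 1518))*(1/6078) = (3992 + 1274/187)*(1/6078) = (747778/187)*(1/6078) = 373889/568293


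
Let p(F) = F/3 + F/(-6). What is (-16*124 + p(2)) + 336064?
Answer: 1002241/3 ≈ 3.3408e+5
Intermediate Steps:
p(F) = F/6 (p(F) = F*(⅓) + F*(-⅙) = F/3 - F/6 = F/6)
(-16*124 + p(2)) + 336064 = (-16*124 + (⅙)*2) + 336064 = (-1984 + ⅓) + 336064 = -5951/3 + 336064 = 1002241/3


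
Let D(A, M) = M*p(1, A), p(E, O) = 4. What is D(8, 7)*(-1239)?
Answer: -34692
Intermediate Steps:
D(A, M) = 4*M (D(A, M) = M*4 = 4*M)
D(8, 7)*(-1239) = (4*7)*(-1239) = 28*(-1239) = -34692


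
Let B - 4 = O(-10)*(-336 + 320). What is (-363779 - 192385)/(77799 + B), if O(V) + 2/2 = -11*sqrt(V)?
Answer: -43280126316/6056106521 + 97884864*I*sqrt(10)/6056106521 ≈ -7.1465 + 0.051112*I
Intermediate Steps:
O(V) = -1 - 11*sqrt(V)
B = 20 + 176*I*sqrt(10) (B = 4 + (-1 - 11*I*sqrt(10))*(-336 + 320) = 4 + (-1 - 11*I*sqrt(10))*(-16) = 4 + (16 + 176*I*sqrt(10)) = 20 + 176*I*sqrt(10) ≈ 20.0 + 556.56*I)
(-363779 - 192385)/(77799 + B) = (-363779 - 192385)/(77799 + (20 + 176*I*sqrt(10))) = -556164/(77819 + 176*I*sqrt(10))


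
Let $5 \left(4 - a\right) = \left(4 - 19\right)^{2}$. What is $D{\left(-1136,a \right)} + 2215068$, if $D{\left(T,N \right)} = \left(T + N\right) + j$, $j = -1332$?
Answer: $2212559$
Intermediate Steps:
$a = -41$ ($a = 4 - \frac{\left(4 - 19\right)^{2}}{5} = 4 - \frac{\left(-15\right)^{2}}{5} = 4 - 45 = -41$)
$D{\left(T,N \right)} = -1332 + N + T$ ($D{\left(T,N \right)} = \left(T + N\right) - 1332 = \left(N + T\right) - 1332 = -1332 + N + T$)
$D{\left(-1136,a \right)} + 2215068 = \left(-1332 - 41 - 1136\right) + 2215068 = -2509 + 2215068 = 2212559$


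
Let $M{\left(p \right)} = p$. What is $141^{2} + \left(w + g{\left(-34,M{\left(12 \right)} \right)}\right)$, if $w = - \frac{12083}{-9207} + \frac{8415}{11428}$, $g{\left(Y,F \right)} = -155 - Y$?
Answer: $\frac{2079315258389}{105217596} \approx 19762.0$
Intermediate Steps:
$w = \frac{215561429}{105217596}$ ($w = \left(-12083\right) \left(- \frac{1}{9207}\right) + 8415 \cdot \frac{1}{11428} = \frac{12083}{9207} + \frac{8415}{11428} = \frac{215561429}{105217596} \approx 2.0487$)
$141^{2} + \left(w + g{\left(-34,M{\left(12 \right)} \right)}\right) = 141^{2} + \left(\frac{215561429}{105217596} - 121\right) = 19881 + \left(\frac{215561429}{105217596} + \left(-155 + 34\right)\right) = 19881 + \left(\frac{215561429}{105217596} - 121\right) = 19881 - \frac{12515767687}{105217596} = \frac{2079315258389}{105217596}$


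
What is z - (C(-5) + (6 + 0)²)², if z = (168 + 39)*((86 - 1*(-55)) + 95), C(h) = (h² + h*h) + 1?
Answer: 41283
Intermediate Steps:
C(h) = 1 + 2*h² (C(h) = (h² + h²) + 1 = 2*h² + 1 = 1 + 2*h²)
z = 48852 (z = 207*((86 + 55) + 95) = 207*(141 + 95) = 207*236 = 48852)
z - (C(-5) + (6 + 0)²)² = 48852 - ((1 + 2*(-5)²) + (6 + 0)²)² = 48852 - ((1 + 2*25) + 6²)² = 48852 - ((1 + 50) + 36)² = 48852 - (51 + 36)² = 48852 - 1*87² = 48852 - 1*7569 = 48852 - 7569 = 41283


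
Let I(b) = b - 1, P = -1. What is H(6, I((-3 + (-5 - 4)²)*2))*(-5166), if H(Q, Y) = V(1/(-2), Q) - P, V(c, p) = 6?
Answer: -36162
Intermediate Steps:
I(b) = -1 + b
H(Q, Y) = 7 (H(Q, Y) = 6 - 1*(-1) = 6 + 1 = 7)
H(6, I((-3 + (-5 - 4)²)*2))*(-5166) = 7*(-5166) = -36162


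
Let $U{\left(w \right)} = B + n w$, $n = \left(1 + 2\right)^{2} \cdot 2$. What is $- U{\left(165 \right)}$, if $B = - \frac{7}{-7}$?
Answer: $-2971$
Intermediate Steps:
$n = 18$ ($n = 3^{2} \cdot 2 = 9 \cdot 2 = 18$)
$B = 1$ ($B = \left(-7\right) \left(- \frac{1}{7}\right) = 1$)
$U{\left(w \right)} = 1 + 18 w$
$- U{\left(165 \right)} = - (1 + 18 \cdot 165) = - (1 + 2970) = \left(-1\right) 2971 = -2971$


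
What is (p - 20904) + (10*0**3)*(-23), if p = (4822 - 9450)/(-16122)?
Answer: -168504830/8061 ≈ -20904.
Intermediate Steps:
p = 2314/8061 (p = -4628*(-1/16122) = 2314/8061 ≈ 0.28706)
(p - 20904) + (10*0**3)*(-23) = (2314/8061 - 20904) + (10*0**3)*(-23) = -168504830/8061 + (10*0)*(-23) = -168504830/8061 + 0*(-23) = -168504830/8061 + 0 = -168504830/8061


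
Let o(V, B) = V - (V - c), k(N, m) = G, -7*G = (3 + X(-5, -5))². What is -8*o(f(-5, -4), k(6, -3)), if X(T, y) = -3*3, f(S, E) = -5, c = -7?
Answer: 56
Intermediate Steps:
X(T, y) = -9
G = -36/7 (G = -(3 - 9)²/7 = -⅐*(-6)² = -⅐*36 = -36/7 ≈ -5.1429)
k(N, m) = -36/7
o(V, B) = -7 (o(V, B) = V - (V - 1*(-7)) = V - (V + 7) = V - (7 + V) = V + (-7 - V) = -7)
-8*o(f(-5, -4), k(6, -3)) = -8*(-7) = 56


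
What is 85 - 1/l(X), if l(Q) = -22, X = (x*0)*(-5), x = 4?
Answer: 1871/22 ≈ 85.045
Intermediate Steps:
X = 0 (X = (4*0)*(-5) = 0*(-5) = 0)
85 - 1/l(X) = 85 - 1/(-22) = 85 - 1*(-1/22) = 85 + 1/22 = 1871/22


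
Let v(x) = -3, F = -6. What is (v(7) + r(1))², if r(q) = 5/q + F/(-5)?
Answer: 256/25 ≈ 10.240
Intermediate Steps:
r(q) = 6/5 + 5/q (r(q) = 5/q - 6/(-5) = 5/q - 6*(-⅕) = 5/q + 6/5 = 6/5 + 5/q)
(v(7) + r(1))² = (-3 + (6/5 + 5/1))² = (-3 + (6/5 + 5*1))² = (-3 + (6/5 + 5))² = (-3 + 31/5)² = (16/5)² = 256/25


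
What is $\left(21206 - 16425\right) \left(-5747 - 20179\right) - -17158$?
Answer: $-123935048$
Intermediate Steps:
$\left(21206 - 16425\right) \left(-5747 - 20179\right) - -17158 = 4781 \left(-25926\right) + 17158 = -123952206 + 17158 = -123935048$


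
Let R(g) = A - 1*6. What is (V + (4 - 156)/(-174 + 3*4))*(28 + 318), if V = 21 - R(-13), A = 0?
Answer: 782998/81 ≈ 9666.6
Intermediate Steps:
R(g) = -6 (R(g) = 0 - 1*6 = 0 - 6 = -6)
V = 27 (V = 21 - 1*(-6) = 21 + 6 = 27)
(V + (4 - 156)/(-174 + 3*4))*(28 + 318) = (27 + (4 - 156)/(-174 + 3*4))*(28 + 318) = (27 - 152/(-174 + 12))*346 = (27 - 152/(-162))*346 = (27 - 152*(-1/162))*346 = (27 + 76/81)*346 = (2263/81)*346 = 782998/81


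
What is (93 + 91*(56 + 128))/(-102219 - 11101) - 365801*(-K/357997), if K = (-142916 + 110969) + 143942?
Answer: 4642474473397911/40568220040 ≈ 1.1444e+5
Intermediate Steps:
K = 111995 (K = -31947 + 143942 = 111995)
(93 + 91*(56 + 128))/(-102219 - 11101) - 365801*(-K/357997) = (93 + 91*(56 + 128))/(-102219 - 11101) - 365801/((-357997/111995)) = (93 + 91*184)/(-113320) - 365801/((-357997*1/111995)) = (93 + 16744)*(-1/113320) - 365801/(-357997/111995) = 16837*(-1/113320) - 365801*(-111995/357997) = -16837/113320 + 40967882995/357997 = 4642474473397911/40568220040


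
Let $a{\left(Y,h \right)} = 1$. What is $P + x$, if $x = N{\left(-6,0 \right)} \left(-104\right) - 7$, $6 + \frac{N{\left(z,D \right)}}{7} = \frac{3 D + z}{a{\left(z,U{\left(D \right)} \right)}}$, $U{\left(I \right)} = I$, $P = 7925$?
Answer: $16654$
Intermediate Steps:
$N{\left(z,D \right)} = -42 + 7 z + 21 D$ ($N{\left(z,D \right)} = -42 + 7 \frac{3 D + z}{1} = -42 + 7 \left(z + 3 D\right) 1 = -42 + 7 \left(z + 3 D\right) = -42 + \left(7 z + 21 D\right) = -42 + 7 z + 21 D$)
$x = 8729$ ($x = \left(-42 + 7 \left(-6\right) + 21 \cdot 0\right) \left(-104\right) - 7 = \left(-42 - 42 + 0\right) \left(-104\right) - 7 = \left(-84\right) \left(-104\right) - 7 = 8736 - 7 = 8729$)
$P + x = 7925 + 8729 = 16654$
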